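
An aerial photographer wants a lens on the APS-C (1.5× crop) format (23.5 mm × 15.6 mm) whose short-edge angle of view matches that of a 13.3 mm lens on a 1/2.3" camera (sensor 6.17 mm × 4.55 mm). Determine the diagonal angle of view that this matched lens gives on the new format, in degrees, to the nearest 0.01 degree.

34.37°

Equal short-edge AOV ⇒ f₂ = f₁ · 15.6/4.55 = 13.3 × 3.42857 ≈ 45.6000 mm.
Sensor diagonal = √(23.5² + 15.6²) = √795.6100 ≈ 28.2066 mm.
Diagonal AOV on the new format = 2·arctan(28.2066 / (2 × 45.6000)) = 2·arctan(0.30928) ≈ 34.3718°.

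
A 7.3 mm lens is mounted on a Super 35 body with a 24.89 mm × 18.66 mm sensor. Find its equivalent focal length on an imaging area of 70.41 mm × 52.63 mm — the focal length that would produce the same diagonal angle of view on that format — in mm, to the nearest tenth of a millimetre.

20.6 mm

Sensor diagonal = √(24.89² + 18.66²) = √967.7077 ≈ 31.1080 mm.
Sensor diagonal = √(70.41² + 52.63²) = √7727.4850 ≈ 87.9061 mm.
Equal angle of view means equal diagonal/f ratio, so f₂ = f₁ · (diagonal₂/diagonal₁) = 7.3 × 87.9061/31.1080.
f₂ = 7.3 × 2.82584 ≈ 20.629 mm.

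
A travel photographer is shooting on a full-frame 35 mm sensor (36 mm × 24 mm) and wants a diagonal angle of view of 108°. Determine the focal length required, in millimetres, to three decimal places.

Sensor diagonal = √(36² + 24²) = √1872.0000 ≈ 43.2666 mm.
From α = 2·arctan(d/2f) we get f = d / (2·tan(α/2)).
With d = 43.2666 mm and α/2 = 54°, tan(α/2) ≈ 1.37638, so f ≈ 43.2666 / 2.75276 ≈ 15.7175 mm.

15.718 mm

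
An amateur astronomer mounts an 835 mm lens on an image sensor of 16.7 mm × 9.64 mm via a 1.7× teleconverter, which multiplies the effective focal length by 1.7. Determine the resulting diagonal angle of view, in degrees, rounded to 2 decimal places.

Effective focal length f = 835 × 1.7 = 1419.5 mm.
Sensor diagonal = √(16.7² + 9.64²) = √371.8196 ≈ 19.2826 mm.
α = 2·arctan(19.283 / (2 × 1419.5)) = 2·arctan(0.00679) ≈ 0.7783°.

0.78°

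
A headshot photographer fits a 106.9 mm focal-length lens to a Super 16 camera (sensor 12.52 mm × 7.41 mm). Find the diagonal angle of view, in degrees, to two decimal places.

7.79°

Sensor diagonal = √(12.52² + 7.41²) = √211.6585 ≈ 14.5485 mm.
Angle of view α = 2·arctan(d/2f) with d = 14.5485 mm and f = 106.9 mm.
d/2f = 0.06805; arctan(0.06805) ≈ 3.8928°, so α ≈ 7.7856°.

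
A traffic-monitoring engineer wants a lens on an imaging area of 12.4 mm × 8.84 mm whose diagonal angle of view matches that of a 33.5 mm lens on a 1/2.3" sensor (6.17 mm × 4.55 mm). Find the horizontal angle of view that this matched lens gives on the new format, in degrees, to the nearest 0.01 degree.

Sensor diagonal = √(6.17² + 4.55²) = √58.7714 ≈ 7.6663 mm.
Sensor diagonal = √(12.4² + 8.84²) = √231.9056 ≈ 15.2284 mm.
Equal diagonal AOV ⇒ f₂ = f₁ · 15.2284/7.6663 = 33.5 × 1.98643 ≈ 66.5453 mm.
Horizontal AOV on the new format = 2·arctan(12.4 / (2 × 66.5453)) = 2·arctan(0.09317) ≈ 10.6457°.

10.65°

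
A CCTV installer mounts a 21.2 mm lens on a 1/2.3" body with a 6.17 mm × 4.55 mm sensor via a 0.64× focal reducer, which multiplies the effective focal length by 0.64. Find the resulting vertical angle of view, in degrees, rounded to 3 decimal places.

Effective focal length f = 21.2 × 0.64 = 13.568 mm.
α = 2·arctan(4.55 / (2 × 13.568)) = 2·arctan(0.16767) ≈ 19.0369°.

19.037°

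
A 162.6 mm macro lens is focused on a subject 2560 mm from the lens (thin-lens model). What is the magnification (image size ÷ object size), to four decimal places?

Thin lens: 1/f = 1/dₒ + 1/dᵢ → 1/dᵢ = 1/162.6 − 1/2560 = 0.0057594 mm⁻¹, so dᵢ ≈ 173.6281 mm.
Magnification m = dᵢ/dₒ = 173.6281/2560 ≈ 0.06782.

0.0678×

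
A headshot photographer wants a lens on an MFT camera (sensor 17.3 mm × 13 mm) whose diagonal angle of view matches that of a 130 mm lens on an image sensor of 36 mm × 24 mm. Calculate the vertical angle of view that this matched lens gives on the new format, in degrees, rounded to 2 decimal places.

11.42°

Sensor diagonal = √(36² + 24²) = √1872.0000 ≈ 43.2666 mm.
Sensor diagonal = √(17.3² + 13²) = √468.2900 ≈ 21.6400 mm.
Equal diagonal AOV ⇒ f₂ = f₁ · 21.6400/43.2666 = 130 × 0.50015 ≈ 65.0201 mm.
Vertical AOV on the new format = 2·arctan(13 / (2 × 65.0201)) = 2·arctan(0.09997) ≈ 11.4177°.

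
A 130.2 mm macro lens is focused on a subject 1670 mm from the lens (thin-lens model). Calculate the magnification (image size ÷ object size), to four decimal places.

0.0846×

Thin lens: 1/f = 1/dₒ + 1/dᵢ → 1/dᵢ = 1/130.2 − 1/1670 = 0.0070817 mm⁻¹, so dᵢ ≈ 141.2092 mm.
Magnification m = dᵢ/dₒ = 141.2092/1670 ≈ 0.08456.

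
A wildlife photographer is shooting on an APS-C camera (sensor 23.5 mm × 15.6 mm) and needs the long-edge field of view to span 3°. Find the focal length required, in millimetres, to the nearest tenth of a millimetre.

From α = 2·arctan(w/2f) we get f = w / (2·tan(α/2)).
With w = 23.5 mm and α/2 = 1.5°, tan(α/2) ≈ 0.02619, so f ≈ 23.5 / 0.05237 ≈ 448.7144 mm.

448.7 mm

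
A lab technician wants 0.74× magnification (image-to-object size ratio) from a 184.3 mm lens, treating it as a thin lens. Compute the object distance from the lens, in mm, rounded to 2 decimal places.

433.35 mm

With m = dᵢ/dₒ and 1/f = 1/dₒ + 1/dᵢ, substituting dᵢ = m·dₒ gives 1/f = (1 + 1/m)/dₒ, hence dₒ = f·(1 + 1/m).
dₒ = 184.3 × (1 + 1/0.74) = 184.3 × 2.35135 ≈ 433.354 mm.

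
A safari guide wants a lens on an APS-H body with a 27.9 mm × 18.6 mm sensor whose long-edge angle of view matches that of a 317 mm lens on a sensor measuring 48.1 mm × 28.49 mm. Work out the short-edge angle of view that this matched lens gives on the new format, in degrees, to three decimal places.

Equal long-edge AOV ⇒ f₂ = f₁ · 27.9/48.1 = 317 × 0.58004 ≈ 183.8732 mm.
Short-edge AOV on the new format = 2·arctan(18.6 / (2 × 183.8732)) = 2·arctan(0.05058) ≈ 5.7909°.

5.791°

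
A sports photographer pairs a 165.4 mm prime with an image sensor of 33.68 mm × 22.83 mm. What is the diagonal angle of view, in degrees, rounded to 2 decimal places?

14.02°

Sensor diagonal = √(33.68² + 22.83²) = √1655.5513 ≈ 40.6885 mm.
Angle of view α = 2·arctan(d/2f) with d = 40.6885 mm and f = 165.4 mm.
d/2f = 0.12300; arctan(0.12300) ≈ 7.0122°, so α ≈ 14.0243°.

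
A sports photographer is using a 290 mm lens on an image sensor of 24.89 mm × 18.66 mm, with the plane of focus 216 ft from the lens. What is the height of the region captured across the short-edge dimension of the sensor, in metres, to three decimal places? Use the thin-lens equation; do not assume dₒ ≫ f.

4.218 m

dₒ: 216 ft × 304.8 mm/ft = 65836.80 mm.
Similar triangles through the lens centre give W/dₒ = h/dᵢ; with 1/f = 1/dₒ + 1/dᵢ this gives W = h·(dₒ − f)/f.
W = 18.66 mm × (65836.8 − 290) / 290 = 18.66 × 226.0234 ≈ 4217.597 mm = 4.2176 m.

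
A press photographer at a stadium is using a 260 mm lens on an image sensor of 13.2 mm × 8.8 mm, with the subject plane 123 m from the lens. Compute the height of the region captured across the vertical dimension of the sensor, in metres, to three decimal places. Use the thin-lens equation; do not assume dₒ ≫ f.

4.154 m

dₒ: 123 m = 123000 mm.
Similar triangles through the lens centre give W/dₒ = h/dᵢ; with 1/f = 1/dₒ + 1/dᵢ this gives W = h·(dₒ − f)/f.
W = 8.8 mm × (123000 − 260) / 260 = 8.8 × 472.0769 ≈ 4154.277 mm = 4.15428 m.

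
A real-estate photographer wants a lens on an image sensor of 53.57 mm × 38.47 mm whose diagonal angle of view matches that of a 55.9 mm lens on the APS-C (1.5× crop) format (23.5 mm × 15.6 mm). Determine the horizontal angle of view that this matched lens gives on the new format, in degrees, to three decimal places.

Sensor diagonal = √(23.5² + 15.6²) = √795.6100 ≈ 28.2066 mm.
Sensor diagonal = √(53.57² + 38.47²) = √4349.6858 ≈ 65.9521 mm.
Equal diagonal AOV ⇒ f₂ = f₁ · 65.9521/28.2066 = 55.9 × 2.33818 ≈ 130.7045 mm.
Horizontal AOV on the new format = 2·arctan(53.57 / (2 × 130.7045)) = 2·arctan(0.20493) ≈ 23.1623°.

23.162°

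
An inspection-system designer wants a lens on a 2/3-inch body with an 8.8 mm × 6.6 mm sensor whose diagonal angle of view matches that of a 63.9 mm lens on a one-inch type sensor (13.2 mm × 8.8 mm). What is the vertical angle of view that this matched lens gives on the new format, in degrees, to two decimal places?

8.52°

Sensor diagonal = √(13.2² + 8.8²) = √251.6800 ≈ 15.8644 mm.
Sensor diagonal = √(8.8² + 6.6²) = √121.0000 ≈ 11.0000 mm.
Equal diagonal AOV ⇒ f₂ = f₁ · 11.0000/15.8644 = 63.9 × 0.69338 ≈ 44.3067 mm.
Vertical AOV on the new format = 2·arctan(6.6 / (2 × 44.3067)) = 2·arctan(0.07448) ≈ 8.5191°.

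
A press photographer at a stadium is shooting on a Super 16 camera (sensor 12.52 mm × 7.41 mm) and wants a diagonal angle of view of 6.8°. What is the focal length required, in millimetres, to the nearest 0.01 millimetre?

122.44 mm

Sensor diagonal = √(12.52² + 7.41²) = √211.6585 ≈ 14.5485 mm.
From α = 2·arctan(d/2f) we get f = d / (2·tan(α/2)).
With d = 14.5485 mm and α/2 = 3.4°, tan(α/2) ≈ 0.05941, so f ≈ 14.5485 / 0.11882 ≈ 122.4395 mm.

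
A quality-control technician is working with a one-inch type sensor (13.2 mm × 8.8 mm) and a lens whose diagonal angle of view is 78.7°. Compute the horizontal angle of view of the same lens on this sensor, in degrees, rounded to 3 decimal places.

68.607°

Sensor diagonal = √(13.2² + 8.8²) = √251.6800 ≈ 15.8644 mm.
From the diagonal AOV: f = 15.8644 / (2·tan(39.35°)) = 15.8644 / 1.63990 ≈ 9.6740 mm.
Horizontal AOV = 2·arctan(13.2 / (2 × 9.6740)) = 2·arctan(0.68224) ≈ 68.6066°.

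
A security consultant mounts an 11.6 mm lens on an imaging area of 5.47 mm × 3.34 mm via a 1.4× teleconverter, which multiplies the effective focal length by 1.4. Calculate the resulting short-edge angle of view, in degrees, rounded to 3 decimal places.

Effective focal length f = 11.6 × 1.4 = 16.24 mm.
α = 2·arctan(3.34 / (2 × 16.24)) = 2·arctan(0.10283) ≈ 11.7425°.

11.742°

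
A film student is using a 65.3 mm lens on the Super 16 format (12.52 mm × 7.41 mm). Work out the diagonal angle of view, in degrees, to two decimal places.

Sensor diagonal = √(12.52² + 7.41²) = √211.6585 ≈ 14.5485 mm.
Angle of view α = 2·arctan(d/2f) with d = 14.5485 mm and f = 65.3 mm.
d/2f = 0.11140; arctan(0.11140) ≈ 6.3564°, so α ≈ 12.7128°.

12.71°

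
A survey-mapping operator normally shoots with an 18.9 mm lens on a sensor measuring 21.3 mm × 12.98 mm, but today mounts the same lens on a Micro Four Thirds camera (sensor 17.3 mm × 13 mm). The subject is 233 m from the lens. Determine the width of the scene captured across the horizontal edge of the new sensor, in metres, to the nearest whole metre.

The focal length stays 18.9 mm; the relevant sensor dimension is now w = 17.3 mm. Object distance dₒ = 233 m = 233000 mm.
Thin-lens field width W = w·(dₒ − f)/f = 17.3 × (233000 − 18.9)/18.9 ≈ 213257.832 mm = 213.258 m.

213 m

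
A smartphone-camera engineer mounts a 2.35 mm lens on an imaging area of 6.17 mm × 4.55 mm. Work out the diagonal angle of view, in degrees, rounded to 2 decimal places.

116.98°

Sensor diagonal = √(6.17² + 4.55²) = √58.7714 ≈ 7.6663 mm.
Angle of view α = 2·arctan(d/2f) with d = 7.6663 mm and f = 2.35 mm.
d/2f = 1.63112; arctan(1.63112) ≈ 58.4885°, so α ≈ 116.9770°.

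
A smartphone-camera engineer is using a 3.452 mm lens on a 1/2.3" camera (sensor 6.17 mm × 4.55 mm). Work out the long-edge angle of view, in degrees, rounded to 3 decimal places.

83.573°

Angle of view α = 2·arctan(w/2f) with w = 6.17 mm and f = 3.452 mm.
w/2f = 0.89368; arctan(0.89368) ≈ 41.7867°, so α ≈ 83.5734°.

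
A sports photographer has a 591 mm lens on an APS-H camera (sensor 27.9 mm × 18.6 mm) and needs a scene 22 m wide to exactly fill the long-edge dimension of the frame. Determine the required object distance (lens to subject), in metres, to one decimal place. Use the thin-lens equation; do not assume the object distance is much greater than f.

466.6 m

W: 22 m = 22000 mm.
Magnification m = w/W = dᵢ/dₒ; combined with 1/f = 1/dₒ + 1/dᵢ this gives dₒ = f·(1 + W/w).
dₒ = 591 mm × (1 + 22000/27.9) = 591 × 789.5305 ≈ 466612.505 mm = 466.613 m.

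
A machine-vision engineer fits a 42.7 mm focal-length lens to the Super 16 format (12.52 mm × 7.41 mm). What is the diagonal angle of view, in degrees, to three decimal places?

19.336°

Sensor diagonal = √(12.52² + 7.41²) = √211.6585 ≈ 14.5485 mm.
Angle of view α = 2·arctan(d/2f) with d = 14.5485 mm and f = 42.7 mm.
d/2f = 0.17036; arctan(0.17036) ≈ 9.6679°, so α ≈ 19.3358°.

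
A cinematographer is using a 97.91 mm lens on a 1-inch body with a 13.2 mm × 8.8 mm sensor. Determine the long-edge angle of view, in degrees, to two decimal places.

7.71°

Angle of view α = 2·arctan(w/2f) with w = 13.2 mm and f = 97.91 mm.
w/2f = 0.06741; arctan(0.06741) ≈ 3.8564°, so α ≈ 7.7128°.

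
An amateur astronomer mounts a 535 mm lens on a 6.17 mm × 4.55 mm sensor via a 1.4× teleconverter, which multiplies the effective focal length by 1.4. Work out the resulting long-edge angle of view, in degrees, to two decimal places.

Effective focal length f = 535 × 1.4 = 749 mm.
α = 2·arctan(6.17 / (2 × 749)) = 2·arctan(0.00412) ≈ 0.4720°.

0.47°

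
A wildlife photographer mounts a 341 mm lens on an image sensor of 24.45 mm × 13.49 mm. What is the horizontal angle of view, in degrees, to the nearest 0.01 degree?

4.11°

Angle of view α = 2·arctan(w/2f) with w = 24.45 mm and f = 341 mm.
w/2f = 0.03585; arctan(0.03585) ≈ 2.0532°, so α ≈ 4.1064°.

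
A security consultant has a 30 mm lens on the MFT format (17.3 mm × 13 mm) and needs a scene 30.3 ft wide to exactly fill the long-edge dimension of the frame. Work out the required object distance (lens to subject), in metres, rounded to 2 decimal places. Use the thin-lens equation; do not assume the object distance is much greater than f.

16.05 m

W: 30.3 ft × 304.8 mm/ft = 9235.44 mm.
Magnification m = w/W = dᵢ/dₒ; combined with 1/f = 1/dₒ + 1/dᵢ this gives dₒ = f·(1 + W/w).
dₒ = 30 mm × (1 + 9235.44/17.3) = 30 × 534.8404 ≈ 16045.213 mm = 16.0452 m.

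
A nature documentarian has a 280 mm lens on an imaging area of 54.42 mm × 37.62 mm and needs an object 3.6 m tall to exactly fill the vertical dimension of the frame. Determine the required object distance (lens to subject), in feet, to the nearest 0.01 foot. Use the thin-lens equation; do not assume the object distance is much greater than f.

W: 3.6 m = 3600 mm.
Magnification m = h/W = dᵢ/dₒ; combined with 1/f = 1/dₒ + 1/dᵢ this gives dₒ = f·(1 + W/h).
dₒ = 280 mm × (1 + 3600/37.62) = 280 × 96.6938 ≈ 27074.258 mm = 27074.258/304.8 ft = 88.8263 ft.

88.83 ft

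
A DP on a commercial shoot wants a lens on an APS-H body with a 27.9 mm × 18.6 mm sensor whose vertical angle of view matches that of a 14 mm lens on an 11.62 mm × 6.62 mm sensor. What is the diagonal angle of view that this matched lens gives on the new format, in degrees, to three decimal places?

Equal vertical AOV ⇒ f₂ = f₁ · 18.6/6.62 = 14 × 2.80967 ≈ 39.3353 mm.
Sensor diagonal = √(27.9² + 18.6²) = √1124.3700 ≈ 33.5316 mm.
Diagonal AOV on the new format = 2·arctan(33.5316 / (2 × 39.3353)) = 2·arctan(0.42623) ≈ 46.1701°.

46.170°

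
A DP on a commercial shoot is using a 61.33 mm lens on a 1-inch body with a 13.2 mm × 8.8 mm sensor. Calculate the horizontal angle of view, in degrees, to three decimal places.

Angle of view α = 2·arctan(w/2f) with w = 13.2 mm and f = 61.33 mm.
w/2f = 0.10761; arctan(0.10761) ≈ 6.1422°, so α ≈ 12.2844°.

12.284°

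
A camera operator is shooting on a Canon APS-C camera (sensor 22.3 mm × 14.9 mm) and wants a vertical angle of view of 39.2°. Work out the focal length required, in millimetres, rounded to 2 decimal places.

From α = 2·arctan(h/2f) we get f = h / (2·tan(α/2)).
With h = 14.9 mm and α/2 = 19.6°, tan(α/2) ≈ 0.35608, so f ≈ 14.9 / 0.71217 ≈ 20.9220 mm.

20.92 mm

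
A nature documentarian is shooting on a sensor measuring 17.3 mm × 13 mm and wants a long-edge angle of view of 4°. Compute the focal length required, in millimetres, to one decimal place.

247.7 mm

From α = 2·arctan(w/2f) we get f = w / (2·tan(α/2)).
With w = 17.3 mm and α/2 = 2°, tan(α/2) ≈ 0.03492, so f ≈ 17.3 / 0.06984 ≈ 247.7036 mm.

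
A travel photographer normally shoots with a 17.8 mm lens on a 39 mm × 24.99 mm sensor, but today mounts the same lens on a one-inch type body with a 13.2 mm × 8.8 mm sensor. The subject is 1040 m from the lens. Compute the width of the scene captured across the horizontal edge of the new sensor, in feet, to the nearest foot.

The focal length stays 17.8 mm; the relevant sensor dimension is now w = 13.2 mm. Object distance dₒ = 1040 m = 1.04e+06 mm.
Thin-lens field width W = w·(dₒ − f)/f = 13.2 × (1.04e+06 − 17.8)/17.8 ≈ 771222.755 mm = 771222.755/304.8 ft = 2530.26 ft.

2530 ft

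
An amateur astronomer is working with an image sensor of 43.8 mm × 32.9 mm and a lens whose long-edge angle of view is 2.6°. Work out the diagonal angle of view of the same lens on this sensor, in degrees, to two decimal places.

From the long-edge AOV: f = 43.8 / (2·tan(1.3°)) = 43.8 / 0.04539 ≈ 965.0479 mm.
Sensor diagonal = √(43.8² + 32.9²) = √3000.8500 ≈ 54.7800 mm.
Diagonal AOV = 2·arctan(54.7800 / (2 × 965.0479)) = 2·arctan(0.02838) ≈ 3.2515°.

3.25°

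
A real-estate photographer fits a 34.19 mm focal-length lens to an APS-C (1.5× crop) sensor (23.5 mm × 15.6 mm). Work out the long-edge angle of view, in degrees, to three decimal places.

Angle of view α = 2·arctan(w/2f) with w = 23.5 mm and f = 34.19 mm.
w/2f = 0.34367; arctan(0.34367) ≈ 18.9662°, so α ≈ 37.9324°.

37.932°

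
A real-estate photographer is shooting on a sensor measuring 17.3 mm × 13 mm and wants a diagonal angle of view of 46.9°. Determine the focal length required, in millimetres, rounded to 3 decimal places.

24.944 mm

Sensor diagonal = √(17.3² + 13²) = √468.2900 ≈ 21.6400 mm.
From α = 2·arctan(d/2f) we get f = d / (2·tan(α/2)).
With d = 21.6400 mm and α/2 = 23.45°, tan(α/2) ≈ 0.43378, so f ≈ 21.6400 / 0.86755 ≈ 24.9438 mm.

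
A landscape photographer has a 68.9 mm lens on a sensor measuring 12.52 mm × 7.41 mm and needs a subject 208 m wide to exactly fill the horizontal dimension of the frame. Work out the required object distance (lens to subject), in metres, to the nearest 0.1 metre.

1144.7 m

W: 208 m = 208000 mm.
Magnification m = w/W = dᵢ/dₒ; combined with 1/f = 1/dₒ + 1/dᵢ this gives dₒ = f·(1 + W/w).
dₒ = 68.9 mm × (1 + 208000/12.52) = 68.9 × 16614.4185 ≈ 1144733.437 mm = 1144.73 m.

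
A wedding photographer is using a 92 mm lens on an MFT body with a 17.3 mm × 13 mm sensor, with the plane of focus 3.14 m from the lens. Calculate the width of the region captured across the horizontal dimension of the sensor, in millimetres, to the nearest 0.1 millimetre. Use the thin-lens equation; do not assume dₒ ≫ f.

573.2 mm

dₒ: 3.14 m = 3140 mm.
Similar triangles through the lens centre give W/dₒ = w/dᵢ; with 1/f = 1/dₒ + 1/dᵢ this gives W = w·(dₒ − f)/f.
W = 17.3 mm × (3140 − 92) / 92 = 17.3 × 33.1304 ≈ 573.157 mm.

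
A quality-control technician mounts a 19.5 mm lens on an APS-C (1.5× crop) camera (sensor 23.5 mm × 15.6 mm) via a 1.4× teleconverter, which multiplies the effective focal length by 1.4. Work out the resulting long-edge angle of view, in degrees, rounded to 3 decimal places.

Effective focal length f = 19.5 × 1.4 = 27.3 mm.
α = 2·arctan(23.5 / (2 × 27.3)) = 2·arctan(0.43040) ≈ 46.5744°.

46.574°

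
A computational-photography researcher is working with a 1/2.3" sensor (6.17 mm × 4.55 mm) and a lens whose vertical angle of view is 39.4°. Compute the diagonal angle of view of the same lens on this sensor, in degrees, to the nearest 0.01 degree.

From the vertical AOV: f = 4.55 / (2·tan(19.7°)) = 4.55 / 0.71610 ≈ 6.3538 mm.
Sensor diagonal = √(6.17² + 4.55²) = √58.7714 ≈ 7.6663 mm.
Diagonal AOV = 2·arctan(7.6663 / (2 × 6.3538)) = 2·arctan(0.60328) ≈ 62.2033°.

62.20°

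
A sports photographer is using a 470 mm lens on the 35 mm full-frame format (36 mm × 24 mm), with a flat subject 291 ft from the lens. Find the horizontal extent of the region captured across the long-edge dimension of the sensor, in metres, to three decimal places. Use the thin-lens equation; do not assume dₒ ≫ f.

dₒ: 291 ft × 304.8 mm/ft = 88696.80 mm.
Similar triangles through the lens centre give W/dₒ = w/dᵢ; with 1/f = 1/dₒ + 1/dᵢ this gives W = w·(dₒ − f)/f.
W = 36 mm × (88696.8 − 470) / 470 = 36 × 187.7166 ≈ 6757.797 mm = 6.7578 m.

6.758 m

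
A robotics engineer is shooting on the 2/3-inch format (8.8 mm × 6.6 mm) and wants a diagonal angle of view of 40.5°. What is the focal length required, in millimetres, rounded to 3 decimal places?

14.908 mm

Sensor diagonal = √(8.8² + 6.6²) = √121.0000 ≈ 11.0000 mm.
From α = 2·arctan(d/2f) we get f = d / (2·tan(α/2)).
With d = 11.0000 mm and α/2 = 20.25°, tan(α/2) ≈ 0.36892, so f ≈ 11.0000 / 0.73784 ≈ 14.9084 mm.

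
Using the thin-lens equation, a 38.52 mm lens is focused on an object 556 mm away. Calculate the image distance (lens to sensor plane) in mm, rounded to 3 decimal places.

41.387 mm

1/dᵢ = 1/f − 1/dₒ = 1/38.52 − 1/556 = 0.0241620 mm⁻¹.
dᵢ = 1/0.0241620 ≈ 41.3873 mm.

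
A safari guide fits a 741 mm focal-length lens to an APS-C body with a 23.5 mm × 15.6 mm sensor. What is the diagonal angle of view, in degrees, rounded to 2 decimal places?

2.18°

Sensor diagonal = √(23.5² + 15.6²) = √795.6100 ≈ 28.2066 mm.
Angle of view α = 2·arctan(d/2f) with d = 28.2066 mm and f = 741 mm.
d/2f = 0.01903; arctan(0.01903) ≈ 1.0904°, so α ≈ 2.1807°.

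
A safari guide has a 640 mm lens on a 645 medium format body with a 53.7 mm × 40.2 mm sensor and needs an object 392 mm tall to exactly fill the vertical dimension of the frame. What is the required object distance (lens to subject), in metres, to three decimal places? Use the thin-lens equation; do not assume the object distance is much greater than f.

Magnification m = h/W = dᵢ/dₒ; combined with 1/f = 1/dₒ + 1/dᵢ this gives dₒ = f·(1 + W/h).
dₒ = 640 mm × (1 + 392/40.2) = 640 × 10.7512 ≈ 6880.796 mm = 6.8808 m.

6.881 m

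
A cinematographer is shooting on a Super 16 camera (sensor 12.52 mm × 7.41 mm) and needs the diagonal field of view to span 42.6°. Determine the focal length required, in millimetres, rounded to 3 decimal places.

18.657 mm

Sensor diagonal = √(12.52² + 7.41²) = √211.6585 ≈ 14.5485 mm.
From α = 2·arctan(d/2f) we get f = d / (2·tan(α/2)).
With d = 14.5485 mm and α/2 = 21.3°, tan(α/2) ≈ 0.38988, so f ≈ 14.5485 / 0.77977 ≈ 18.6575 mm.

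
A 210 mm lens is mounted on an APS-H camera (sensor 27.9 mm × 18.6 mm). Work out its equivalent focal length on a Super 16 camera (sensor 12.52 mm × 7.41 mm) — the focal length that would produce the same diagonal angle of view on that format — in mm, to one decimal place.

Sensor diagonal = √(27.9² + 18.6²) = √1124.3700 ≈ 33.5316 mm.
Sensor diagonal = √(12.52² + 7.41²) = √211.6585 ≈ 14.5485 mm.
Equal angle of view means equal diagonal/f ratio, so f₂ = f₁ · (diagonal₂/diagonal₁) = 210 × 14.5485/33.5316.
f₂ = 210 × 0.43387 ≈ 91.113 mm.

91.1 mm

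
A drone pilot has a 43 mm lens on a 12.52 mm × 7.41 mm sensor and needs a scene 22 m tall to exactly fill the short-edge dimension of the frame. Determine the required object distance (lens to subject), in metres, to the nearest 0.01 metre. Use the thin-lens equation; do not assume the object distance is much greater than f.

127.71 m

W: 22 m = 22000 mm.
Magnification m = h/W = dᵢ/dₒ; combined with 1/f = 1/dₒ + 1/dᵢ this gives dₒ = f·(1 + W/h).
dₒ = 43 mm × (1 + 22000/7.41) = 43 × 2969.9609 ≈ 127708.317 mm = 127.708 m.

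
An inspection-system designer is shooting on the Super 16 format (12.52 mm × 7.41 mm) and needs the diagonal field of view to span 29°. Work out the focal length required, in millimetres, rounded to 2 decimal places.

28.13 mm

Sensor diagonal = √(12.52² + 7.41²) = √211.6585 ≈ 14.5485 mm.
From α = 2·arctan(d/2f) we get f = d / (2·tan(α/2)).
With d = 14.5485 mm and α/2 = 14.5°, tan(α/2) ≈ 0.25862, so f ≈ 14.5485 / 0.51724 ≈ 28.1274 mm.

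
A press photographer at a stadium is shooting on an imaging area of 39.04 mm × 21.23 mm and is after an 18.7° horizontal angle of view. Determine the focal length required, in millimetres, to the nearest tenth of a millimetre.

118.6 mm

From α = 2·arctan(w/2f) we get f = w / (2·tan(α/2)).
With w = 39.04 mm and α/2 = 9.35°, tan(α/2) ≈ 0.16465, so f ≈ 39.04 / 0.32930 ≈ 118.5527 mm.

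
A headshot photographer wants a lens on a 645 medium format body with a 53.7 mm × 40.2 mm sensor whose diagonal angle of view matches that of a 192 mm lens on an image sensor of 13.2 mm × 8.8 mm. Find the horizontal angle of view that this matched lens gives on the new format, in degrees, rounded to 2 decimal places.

3.79°

Sensor diagonal = √(13.2² + 8.8²) = √251.6800 ≈ 15.8644 mm.
Sensor diagonal = √(53.7² + 40.2²) = √4499.7300 ≈ 67.0800 mm.
Equal diagonal AOV ⇒ f₂ = f₁ · 67.0800/15.8644 = 192 × 4.22833 ≈ 811.8394 mm.
Horizontal AOV on the new format = 2·arctan(53.7 / (2 × 811.8394)) = 2·arctan(0.03307) ≈ 3.7885°.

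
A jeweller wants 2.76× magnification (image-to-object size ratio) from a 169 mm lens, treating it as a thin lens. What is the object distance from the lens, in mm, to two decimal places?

With m = dᵢ/dₒ and 1/f = 1/dₒ + 1/dᵢ, substituting dᵢ = m·dₒ gives 1/f = (1 + 1/m)/dₒ, hence dₒ = f·(1 + 1/m).
dₒ = 169 × (1 + 1/2.76) = 169 × 1.36232 ≈ 230.232 mm.

230.23 mm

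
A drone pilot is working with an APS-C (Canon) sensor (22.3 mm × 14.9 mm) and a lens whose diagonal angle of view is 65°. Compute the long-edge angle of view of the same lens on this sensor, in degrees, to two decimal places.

55.82°

Sensor diagonal = √(22.3² + 14.9²) = √719.3000 ≈ 26.8198 mm.
From the diagonal AOV: f = 26.8198 / (2·tan(32.5°)) = 26.8198 / 1.27414 ≈ 21.0493 mm.
Long-edge AOV = 2·arctan(22.3 / (2 × 21.0493)) = 2·arctan(0.52971) ≈ 55.8211°.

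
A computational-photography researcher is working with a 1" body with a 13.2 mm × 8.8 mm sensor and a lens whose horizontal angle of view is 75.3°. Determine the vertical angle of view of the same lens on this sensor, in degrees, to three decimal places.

54.436°

From the horizontal AOV: f = 13.2 / (2·tan(37.65°)) = 13.2 / 1.54299 ≈ 8.5548 mm.
Vertical AOV = 2·arctan(8.8 / (2 × 8.5548)) = 2·arctan(0.51433) ≈ 54.4362°.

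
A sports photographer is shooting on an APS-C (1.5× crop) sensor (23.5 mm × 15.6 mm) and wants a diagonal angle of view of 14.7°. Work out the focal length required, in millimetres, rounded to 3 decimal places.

Sensor diagonal = √(23.5² + 15.6²) = √795.6100 ≈ 28.2066 mm.
From α = 2·arctan(d/2f) we get f = d / (2·tan(α/2)).
With d = 28.2066 mm and α/2 = 7.35°, tan(α/2) ≈ 0.12899, so f ≈ 28.2066 / 0.25798 ≈ 109.3362 mm.

109.336 mm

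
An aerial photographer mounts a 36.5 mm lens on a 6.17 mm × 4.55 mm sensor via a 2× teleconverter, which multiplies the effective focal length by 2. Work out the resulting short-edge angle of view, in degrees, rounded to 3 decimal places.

Effective focal length f = 36.5 × 2 = 73 mm.
α = 2·arctan(4.55 / (2 × 73)) = 2·arctan(0.03116) ≈ 3.5700°.

3.570°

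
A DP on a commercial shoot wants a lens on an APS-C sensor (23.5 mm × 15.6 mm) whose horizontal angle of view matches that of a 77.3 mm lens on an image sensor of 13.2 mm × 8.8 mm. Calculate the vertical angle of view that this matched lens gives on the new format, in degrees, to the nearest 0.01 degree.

6.49°

Equal horizontal AOV ⇒ f₂ = f₁ · 23.5/13.2 = 77.3 × 1.78030 ≈ 137.6174 mm.
Vertical AOV on the new format = 2·arctan(15.6 / (2 × 137.6174)) = 2·arctan(0.05668) ≈ 6.4880°.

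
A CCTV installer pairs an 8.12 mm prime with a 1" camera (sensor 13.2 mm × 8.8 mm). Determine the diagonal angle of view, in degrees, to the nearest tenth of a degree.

Sensor diagonal = √(13.2² + 8.8²) = √251.6800 ≈ 15.8644 mm.
Angle of view α = 2·arctan(d/2f) with d = 15.8644 mm and f = 8.12 mm.
d/2f = 0.97687; arctan(0.97687) ≈ 44.3298°, so α ≈ 88.6595°.

88.7°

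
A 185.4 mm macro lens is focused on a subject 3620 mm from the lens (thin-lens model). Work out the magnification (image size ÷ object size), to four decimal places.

0.0540×

Thin lens: 1/f = 1/dₒ + 1/dᵢ → 1/dᵢ = 1/185.4 − 1/3620 = 0.0051175 mm⁻¹, so dᵢ ≈ 195.4079 mm.
Magnification m = dᵢ/dₒ = 195.4079/3620 ≈ 0.05398.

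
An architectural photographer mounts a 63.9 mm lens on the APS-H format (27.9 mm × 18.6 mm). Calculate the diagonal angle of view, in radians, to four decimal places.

0.5132 rad

Sensor diagonal = √(27.9² + 18.6²) = √1124.3700 ≈ 33.5316 mm.
Angle of view α = 2·arctan(d/2f) with d = 33.5316 mm and f = 63.9 mm.
d/2f = 0.26238; arctan(0.26238) ≈ 0.2566 rad, so α ≈ 0.5132 rad.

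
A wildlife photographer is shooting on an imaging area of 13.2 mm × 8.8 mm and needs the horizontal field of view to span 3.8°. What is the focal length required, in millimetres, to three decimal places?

From α = 2·arctan(w/2f) we get f = w / (2·tan(α/2)).
With w = 13.2 mm and α/2 = 1.9°, tan(α/2) ≈ 0.03317, so f ≈ 13.2 / 0.06635 ≈ 198.9545 mm.

198.954 mm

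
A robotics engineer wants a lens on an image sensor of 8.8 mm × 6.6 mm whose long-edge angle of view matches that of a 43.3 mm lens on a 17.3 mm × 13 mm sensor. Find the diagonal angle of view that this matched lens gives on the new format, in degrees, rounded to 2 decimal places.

28.04°

Equal long-edge AOV ⇒ f₂ = f₁ · 8.8/17.3 = 43.3 × 0.50867 ≈ 22.0254 mm.
Sensor diagonal = √(8.8² + 6.6²) = √121.0000 ≈ 11.0000 mm.
Diagonal AOV on the new format = 2·arctan(11.0000 / (2 × 22.0254)) = 2·arctan(0.24971) ≈ 28.0414°.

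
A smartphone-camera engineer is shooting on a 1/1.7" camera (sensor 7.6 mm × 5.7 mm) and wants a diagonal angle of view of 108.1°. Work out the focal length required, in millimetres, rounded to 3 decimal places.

3.445 mm

Sensor diagonal = √(7.6² + 5.7²) = √90.2500 ≈ 9.5000 mm.
From α = 2·arctan(d/2f) we get f = d / (2·tan(α/2)).
With d = 9.5000 mm and α/2 = 54.05°, tan(α/2) ≈ 1.37891, so f ≈ 9.5000 / 2.75782 ≈ 3.4447 mm.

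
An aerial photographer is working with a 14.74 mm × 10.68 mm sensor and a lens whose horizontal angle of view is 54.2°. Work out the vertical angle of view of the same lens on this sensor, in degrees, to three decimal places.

From the horizontal AOV: f = 14.74 / (2·tan(27.1°)) = 14.74 / 1.02345 ≈ 14.4022 mm.
Vertical AOV = 2·arctan(10.68 / (2 × 14.4022)) = 2·arctan(0.37078) ≈ 40.6871°.

40.687°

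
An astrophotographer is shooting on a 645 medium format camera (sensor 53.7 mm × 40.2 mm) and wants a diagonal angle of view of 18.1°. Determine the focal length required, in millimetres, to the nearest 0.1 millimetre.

Sensor diagonal = √(53.7² + 40.2²) = √4499.7300 ≈ 67.0800 mm.
From α = 2·arctan(d/2f) we get f = d / (2·tan(α/2)).
With d = 67.0800 mm and α/2 = 9.05°, tan(α/2) ≈ 0.15928, so f ≈ 67.0800 / 0.31856 ≈ 210.5738 mm.

210.6 mm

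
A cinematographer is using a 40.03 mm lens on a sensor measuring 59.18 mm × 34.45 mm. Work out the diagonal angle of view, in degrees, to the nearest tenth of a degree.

Sensor diagonal = √(59.18² + 34.45²) = √4689.0749 ≈ 68.4768 mm.
Angle of view α = 2·arctan(d/2f) with d = 68.4768 mm and f = 40.03 mm.
d/2f = 0.85532; arctan(0.85532) ≈ 40.5410°, so α ≈ 81.0820°.

81.1°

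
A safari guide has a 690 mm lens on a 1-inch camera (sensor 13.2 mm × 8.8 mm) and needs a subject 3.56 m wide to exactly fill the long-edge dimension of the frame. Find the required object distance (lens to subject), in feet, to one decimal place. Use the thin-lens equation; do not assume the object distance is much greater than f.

W: 3.56 m = 3560 mm.
Magnification m = w/W = dᵢ/dₒ; combined with 1/f = 1/dₒ + 1/dᵢ this gives dₒ = f·(1 + W/w).
dₒ = 690 mm × (1 + 3560/13.2) = 690 × 270.6970 ≈ 186780.909 mm = 186780.909/304.8 ft = 612.798 ft.

612.8 ft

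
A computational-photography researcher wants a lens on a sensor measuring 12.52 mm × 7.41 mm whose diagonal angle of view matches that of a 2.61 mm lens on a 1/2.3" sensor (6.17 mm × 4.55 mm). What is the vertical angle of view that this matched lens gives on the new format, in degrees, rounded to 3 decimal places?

73.594°

Sensor diagonal = √(6.17² + 4.55²) = √58.7714 ≈ 7.6663 mm.
Sensor diagonal = √(12.52² + 7.41²) = √211.6585 ≈ 14.5485 mm.
Equal diagonal AOV ⇒ f₂ = f₁ · 14.5485/7.6663 = 2.61 × 1.89773 ≈ 4.9531 mm.
Vertical AOV on the new format = 2·arctan(7.41 / (2 × 4.9531)) = 2·arctan(0.74802) ≈ 73.5944°.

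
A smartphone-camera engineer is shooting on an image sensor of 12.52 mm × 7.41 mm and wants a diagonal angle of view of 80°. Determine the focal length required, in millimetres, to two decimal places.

8.67 mm

Sensor diagonal = √(12.52² + 7.41²) = √211.6585 ≈ 14.5485 mm.
From α = 2·arctan(d/2f) we get f = d / (2·tan(α/2)).
With d = 14.5485 mm and α/2 = 40°, tan(α/2) ≈ 0.83910, so f ≈ 14.5485 / 1.67820 ≈ 8.6691 mm.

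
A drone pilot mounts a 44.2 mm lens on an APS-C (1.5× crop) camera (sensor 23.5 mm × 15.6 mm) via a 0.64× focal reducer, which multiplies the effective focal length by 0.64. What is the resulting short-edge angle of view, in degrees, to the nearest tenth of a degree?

Effective focal length f = 44.2 × 0.64 = 28.288 mm.
α = 2·arctan(15.6 / (2 × 28.288)) = 2·arctan(0.27574) ≈ 30.8308°.

30.8°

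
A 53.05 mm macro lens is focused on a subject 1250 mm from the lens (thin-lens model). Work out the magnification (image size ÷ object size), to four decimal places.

0.0443×

Thin lens: 1/f = 1/dₒ + 1/dᵢ → 1/dᵢ = 1/53.05 − 1/1250 = 0.0180501 mm⁻¹, so dᵢ ≈ 55.4012 mm.
Magnification m = dᵢ/dₒ = 55.4012/1250 ≈ 0.04432.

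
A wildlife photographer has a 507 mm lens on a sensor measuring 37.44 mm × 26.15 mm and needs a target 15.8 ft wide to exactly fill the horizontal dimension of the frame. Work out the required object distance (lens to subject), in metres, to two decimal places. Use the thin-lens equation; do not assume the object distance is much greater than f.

65.72 m

W: 15.8 ft × 304.8 mm/ft = 4815.84 mm.
Magnification m = w/W = dᵢ/dₒ; combined with 1/f = 1/dₒ + 1/dᵢ this gives dₒ = f·(1 + W/w).
dₒ = 507 mm × (1 + 4815.84/37.44) = 507 × 129.6282 ≈ 65721.498 mm = 65.7215 m.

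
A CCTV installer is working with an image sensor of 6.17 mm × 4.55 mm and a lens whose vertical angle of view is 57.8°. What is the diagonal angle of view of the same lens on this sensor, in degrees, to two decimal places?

From the vertical AOV: f = 4.55 / (2·tan(28.9°)) = 4.55 / 1.10406 ≈ 4.1212 mm.
Sensor diagonal = √(6.17² + 4.55²) = √58.7714 ≈ 7.6663 mm.
Diagonal AOV = 2·arctan(7.6663 / (2 × 4.1212)) = 2·arctan(0.93011) ≈ 85.8524°.

85.85°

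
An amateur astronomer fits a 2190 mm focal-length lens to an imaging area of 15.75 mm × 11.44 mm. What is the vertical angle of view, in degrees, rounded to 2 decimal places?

Angle of view α = 2·arctan(h/2f) with h = 11.44 mm and f = 2190 mm.
h/2f = 0.00261; arctan(0.00261) ≈ 0.1496°, so α ≈ 0.2993°.

0.30°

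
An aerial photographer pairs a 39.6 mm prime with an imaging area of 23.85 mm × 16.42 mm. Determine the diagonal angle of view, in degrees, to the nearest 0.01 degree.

Sensor diagonal = √(23.85² + 16.42²) = √838.4389 ≈ 28.9558 mm.
Angle of view α = 2·arctan(d/2f) with d = 28.9558 mm and f = 39.6 mm.
d/2f = 0.36560; arctan(0.36560) ≈ 20.0826°, so α ≈ 40.1652°.

40.17°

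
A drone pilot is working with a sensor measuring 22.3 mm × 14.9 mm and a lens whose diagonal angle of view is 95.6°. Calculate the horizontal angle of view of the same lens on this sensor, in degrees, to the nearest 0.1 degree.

Sensor diagonal = √(22.3² + 14.9²) = √719.3000 ≈ 26.8198 mm.
From the diagonal AOV: f = 26.8198 / (2·tan(47.8°)) = 26.8198 / 2.20569 ≈ 12.1593 mm.
Horizontal AOV = 2·arctan(22.3 / (2 × 12.1593)) = 2·arctan(0.91699) ≈ 85.0411°.

85.0°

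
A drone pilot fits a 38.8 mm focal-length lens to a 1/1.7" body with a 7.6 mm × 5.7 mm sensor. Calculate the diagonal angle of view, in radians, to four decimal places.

0.2436 rad

Sensor diagonal = √(7.6² + 5.7²) = √90.2500 ≈ 9.5000 mm.
Angle of view α = 2·arctan(d/2f) with d = 9.5000 mm and f = 38.8 mm.
d/2f = 0.12242; arctan(0.12242) ≈ 0.1218 rad, so α ≈ 0.2436 rad.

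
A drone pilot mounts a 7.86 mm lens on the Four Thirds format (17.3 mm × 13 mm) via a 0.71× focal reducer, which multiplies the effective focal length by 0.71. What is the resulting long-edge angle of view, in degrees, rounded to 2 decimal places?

114.34°

Effective focal length f = 7.86 × 0.71 = 5.5806 mm.
α = 2·arctan(17.3 / (2 × 5.5806)) = 2·arctan(1.55001) ≈ 114.3433°.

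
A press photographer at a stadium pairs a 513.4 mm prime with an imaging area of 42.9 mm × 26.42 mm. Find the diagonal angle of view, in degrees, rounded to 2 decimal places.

5.62°

Sensor diagonal = √(42.9² + 26.42²) = √2538.4264 ≈ 50.3828 mm.
Angle of view α = 2·arctan(d/2f) with d = 50.3828 mm and f = 513.4 mm.
d/2f = 0.04907; arctan(0.04907) ≈ 2.8091°, so α ≈ 5.6182°.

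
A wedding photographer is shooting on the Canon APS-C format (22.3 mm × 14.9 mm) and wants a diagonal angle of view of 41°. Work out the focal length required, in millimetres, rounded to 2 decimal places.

Sensor diagonal = √(22.3² + 14.9²) = √719.3000 ≈ 26.8198 mm.
From α = 2·arctan(d/2f) we get f = d / (2·tan(α/2)).
With d = 26.8198 mm and α/2 = 20.5°, tan(α/2) ≈ 0.37388, so f ≈ 26.8198 / 0.74777 ≈ 35.8664 mm.

35.87 mm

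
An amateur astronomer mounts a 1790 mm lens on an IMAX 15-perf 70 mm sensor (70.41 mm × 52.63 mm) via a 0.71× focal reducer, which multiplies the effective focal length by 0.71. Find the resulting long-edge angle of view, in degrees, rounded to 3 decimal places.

3.173°

Effective focal length f = 1790 × 0.71 = 1270.9 mm.
α = 2·arctan(70.41 / (2 × 1270.9)) = 2·arctan(0.02770) ≈ 3.1735°.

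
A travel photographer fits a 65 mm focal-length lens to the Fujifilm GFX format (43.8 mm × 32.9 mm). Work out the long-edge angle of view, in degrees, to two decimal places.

37.24°

Angle of view α = 2·arctan(w/2f) with w = 43.8 mm and f = 65 mm.
w/2f = 0.33692; arctan(0.33692) ≈ 18.6199°, so α ≈ 37.2397°.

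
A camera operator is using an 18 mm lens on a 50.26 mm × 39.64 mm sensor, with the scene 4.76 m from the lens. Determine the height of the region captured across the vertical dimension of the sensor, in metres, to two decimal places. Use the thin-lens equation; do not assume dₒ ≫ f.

10.44 m

dₒ: 4.76 m = 4760 mm.
Similar triangles through the lens centre give W/dₒ = h/dᵢ; with 1/f = 1/dₒ + 1/dᵢ this gives W = h·(dₒ − f)/f.
W = 39.64 mm × (4760 − 18) / 18 = 39.64 × 263.4444 ≈ 10442.938 mm = 10.4429 m.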